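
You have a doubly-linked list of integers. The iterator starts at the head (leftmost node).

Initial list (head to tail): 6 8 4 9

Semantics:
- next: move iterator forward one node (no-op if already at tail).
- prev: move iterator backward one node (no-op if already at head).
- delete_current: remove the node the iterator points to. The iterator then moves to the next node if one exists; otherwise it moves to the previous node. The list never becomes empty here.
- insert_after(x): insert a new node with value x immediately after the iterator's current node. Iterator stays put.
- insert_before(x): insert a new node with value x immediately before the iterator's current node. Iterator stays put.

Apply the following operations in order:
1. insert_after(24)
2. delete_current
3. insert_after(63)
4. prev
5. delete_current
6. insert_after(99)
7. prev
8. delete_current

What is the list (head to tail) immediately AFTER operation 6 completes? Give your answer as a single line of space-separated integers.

Answer: 63 99 8 4 9

Derivation:
After 1 (insert_after(24)): list=[6, 24, 8, 4, 9] cursor@6
After 2 (delete_current): list=[24, 8, 4, 9] cursor@24
After 3 (insert_after(63)): list=[24, 63, 8, 4, 9] cursor@24
After 4 (prev): list=[24, 63, 8, 4, 9] cursor@24
After 5 (delete_current): list=[63, 8, 4, 9] cursor@63
After 6 (insert_after(99)): list=[63, 99, 8, 4, 9] cursor@63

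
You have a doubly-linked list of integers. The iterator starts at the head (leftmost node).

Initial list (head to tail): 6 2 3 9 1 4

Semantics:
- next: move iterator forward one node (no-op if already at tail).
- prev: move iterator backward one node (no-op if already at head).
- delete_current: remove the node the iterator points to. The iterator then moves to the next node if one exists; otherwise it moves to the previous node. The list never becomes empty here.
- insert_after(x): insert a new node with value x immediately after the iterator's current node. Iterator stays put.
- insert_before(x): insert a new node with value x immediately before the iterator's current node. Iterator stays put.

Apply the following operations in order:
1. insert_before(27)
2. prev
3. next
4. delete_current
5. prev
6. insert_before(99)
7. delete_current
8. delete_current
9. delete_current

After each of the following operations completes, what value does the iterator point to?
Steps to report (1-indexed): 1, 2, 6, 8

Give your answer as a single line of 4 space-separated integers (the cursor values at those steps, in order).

After 1 (insert_before(27)): list=[27, 6, 2, 3, 9, 1, 4] cursor@6
After 2 (prev): list=[27, 6, 2, 3, 9, 1, 4] cursor@27
After 3 (next): list=[27, 6, 2, 3, 9, 1, 4] cursor@6
After 4 (delete_current): list=[27, 2, 3, 9, 1, 4] cursor@2
After 5 (prev): list=[27, 2, 3, 9, 1, 4] cursor@27
After 6 (insert_before(99)): list=[99, 27, 2, 3, 9, 1, 4] cursor@27
After 7 (delete_current): list=[99, 2, 3, 9, 1, 4] cursor@2
After 8 (delete_current): list=[99, 3, 9, 1, 4] cursor@3
After 9 (delete_current): list=[99, 9, 1, 4] cursor@9

Answer: 6 27 27 3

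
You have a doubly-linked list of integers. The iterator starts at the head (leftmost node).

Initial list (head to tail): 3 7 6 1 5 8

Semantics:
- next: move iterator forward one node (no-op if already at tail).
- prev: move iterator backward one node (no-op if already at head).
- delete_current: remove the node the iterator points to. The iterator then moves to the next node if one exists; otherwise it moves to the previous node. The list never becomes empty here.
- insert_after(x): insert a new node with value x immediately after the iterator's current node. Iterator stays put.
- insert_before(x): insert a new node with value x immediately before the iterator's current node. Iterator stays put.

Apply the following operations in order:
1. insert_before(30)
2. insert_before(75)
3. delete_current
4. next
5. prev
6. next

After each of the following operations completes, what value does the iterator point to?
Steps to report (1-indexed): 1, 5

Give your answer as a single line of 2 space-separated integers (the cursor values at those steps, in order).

After 1 (insert_before(30)): list=[30, 3, 7, 6, 1, 5, 8] cursor@3
After 2 (insert_before(75)): list=[30, 75, 3, 7, 6, 1, 5, 8] cursor@3
After 3 (delete_current): list=[30, 75, 7, 6, 1, 5, 8] cursor@7
After 4 (next): list=[30, 75, 7, 6, 1, 5, 8] cursor@6
After 5 (prev): list=[30, 75, 7, 6, 1, 5, 8] cursor@7
After 6 (next): list=[30, 75, 7, 6, 1, 5, 8] cursor@6

Answer: 3 7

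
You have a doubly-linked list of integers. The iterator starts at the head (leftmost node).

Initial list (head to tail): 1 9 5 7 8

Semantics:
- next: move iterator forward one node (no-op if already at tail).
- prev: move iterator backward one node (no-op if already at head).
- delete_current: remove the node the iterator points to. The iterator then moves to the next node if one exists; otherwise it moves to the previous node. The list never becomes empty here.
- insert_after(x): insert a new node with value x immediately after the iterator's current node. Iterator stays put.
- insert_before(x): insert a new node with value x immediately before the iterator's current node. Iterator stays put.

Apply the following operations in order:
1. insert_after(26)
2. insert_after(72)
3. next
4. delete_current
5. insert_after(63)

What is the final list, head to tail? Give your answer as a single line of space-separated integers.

Answer: 1 26 63 9 5 7 8

Derivation:
After 1 (insert_after(26)): list=[1, 26, 9, 5, 7, 8] cursor@1
After 2 (insert_after(72)): list=[1, 72, 26, 9, 5, 7, 8] cursor@1
After 3 (next): list=[1, 72, 26, 9, 5, 7, 8] cursor@72
After 4 (delete_current): list=[1, 26, 9, 5, 7, 8] cursor@26
After 5 (insert_after(63)): list=[1, 26, 63, 9, 5, 7, 8] cursor@26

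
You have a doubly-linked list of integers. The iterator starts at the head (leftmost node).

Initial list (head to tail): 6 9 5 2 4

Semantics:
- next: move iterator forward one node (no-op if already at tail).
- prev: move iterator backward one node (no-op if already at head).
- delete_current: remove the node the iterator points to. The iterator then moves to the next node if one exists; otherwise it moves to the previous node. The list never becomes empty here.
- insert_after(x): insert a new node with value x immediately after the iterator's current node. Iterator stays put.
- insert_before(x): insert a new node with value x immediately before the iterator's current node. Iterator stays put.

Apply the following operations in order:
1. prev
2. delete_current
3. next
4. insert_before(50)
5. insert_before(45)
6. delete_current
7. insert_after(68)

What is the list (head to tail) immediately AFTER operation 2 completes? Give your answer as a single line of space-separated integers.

Answer: 9 5 2 4

Derivation:
After 1 (prev): list=[6, 9, 5, 2, 4] cursor@6
After 2 (delete_current): list=[9, 5, 2, 4] cursor@9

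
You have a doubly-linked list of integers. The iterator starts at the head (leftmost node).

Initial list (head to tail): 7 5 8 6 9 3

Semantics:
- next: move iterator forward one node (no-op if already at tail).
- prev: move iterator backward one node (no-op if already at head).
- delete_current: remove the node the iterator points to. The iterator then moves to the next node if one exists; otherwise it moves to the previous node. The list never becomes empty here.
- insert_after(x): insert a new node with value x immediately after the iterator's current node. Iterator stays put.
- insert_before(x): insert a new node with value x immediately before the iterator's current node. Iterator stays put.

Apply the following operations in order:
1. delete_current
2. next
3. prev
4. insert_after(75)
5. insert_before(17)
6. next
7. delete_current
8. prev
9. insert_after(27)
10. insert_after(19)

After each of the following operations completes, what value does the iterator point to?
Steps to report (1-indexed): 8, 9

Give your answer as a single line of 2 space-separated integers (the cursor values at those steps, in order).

After 1 (delete_current): list=[5, 8, 6, 9, 3] cursor@5
After 2 (next): list=[5, 8, 6, 9, 3] cursor@8
After 3 (prev): list=[5, 8, 6, 9, 3] cursor@5
After 4 (insert_after(75)): list=[5, 75, 8, 6, 9, 3] cursor@5
After 5 (insert_before(17)): list=[17, 5, 75, 8, 6, 9, 3] cursor@5
After 6 (next): list=[17, 5, 75, 8, 6, 9, 3] cursor@75
After 7 (delete_current): list=[17, 5, 8, 6, 9, 3] cursor@8
After 8 (prev): list=[17, 5, 8, 6, 9, 3] cursor@5
After 9 (insert_after(27)): list=[17, 5, 27, 8, 6, 9, 3] cursor@5
After 10 (insert_after(19)): list=[17, 5, 19, 27, 8, 6, 9, 3] cursor@5

Answer: 5 5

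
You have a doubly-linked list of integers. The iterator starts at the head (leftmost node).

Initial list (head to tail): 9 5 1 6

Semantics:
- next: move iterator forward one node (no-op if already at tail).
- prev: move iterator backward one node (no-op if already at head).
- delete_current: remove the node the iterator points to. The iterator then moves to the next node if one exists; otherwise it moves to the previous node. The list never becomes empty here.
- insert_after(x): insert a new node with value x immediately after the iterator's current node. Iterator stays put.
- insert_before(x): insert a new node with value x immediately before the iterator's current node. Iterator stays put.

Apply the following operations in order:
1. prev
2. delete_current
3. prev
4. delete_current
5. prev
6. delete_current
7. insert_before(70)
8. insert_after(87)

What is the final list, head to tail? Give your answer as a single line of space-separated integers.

Answer: 70 6 87

Derivation:
After 1 (prev): list=[9, 5, 1, 6] cursor@9
After 2 (delete_current): list=[5, 1, 6] cursor@5
After 3 (prev): list=[5, 1, 6] cursor@5
After 4 (delete_current): list=[1, 6] cursor@1
After 5 (prev): list=[1, 6] cursor@1
After 6 (delete_current): list=[6] cursor@6
After 7 (insert_before(70)): list=[70, 6] cursor@6
After 8 (insert_after(87)): list=[70, 6, 87] cursor@6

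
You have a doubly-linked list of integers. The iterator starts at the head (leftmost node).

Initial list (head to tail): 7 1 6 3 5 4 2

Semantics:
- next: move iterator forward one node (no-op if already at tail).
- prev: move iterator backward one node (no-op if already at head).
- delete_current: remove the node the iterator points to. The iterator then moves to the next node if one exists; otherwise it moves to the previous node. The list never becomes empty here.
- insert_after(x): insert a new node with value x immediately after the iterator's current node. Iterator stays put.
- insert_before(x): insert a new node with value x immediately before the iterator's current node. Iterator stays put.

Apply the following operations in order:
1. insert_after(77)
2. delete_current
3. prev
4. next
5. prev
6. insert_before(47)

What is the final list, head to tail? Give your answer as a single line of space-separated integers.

Answer: 47 77 1 6 3 5 4 2

Derivation:
After 1 (insert_after(77)): list=[7, 77, 1, 6, 3, 5, 4, 2] cursor@7
After 2 (delete_current): list=[77, 1, 6, 3, 5, 4, 2] cursor@77
After 3 (prev): list=[77, 1, 6, 3, 5, 4, 2] cursor@77
After 4 (next): list=[77, 1, 6, 3, 5, 4, 2] cursor@1
After 5 (prev): list=[77, 1, 6, 3, 5, 4, 2] cursor@77
After 6 (insert_before(47)): list=[47, 77, 1, 6, 3, 5, 4, 2] cursor@77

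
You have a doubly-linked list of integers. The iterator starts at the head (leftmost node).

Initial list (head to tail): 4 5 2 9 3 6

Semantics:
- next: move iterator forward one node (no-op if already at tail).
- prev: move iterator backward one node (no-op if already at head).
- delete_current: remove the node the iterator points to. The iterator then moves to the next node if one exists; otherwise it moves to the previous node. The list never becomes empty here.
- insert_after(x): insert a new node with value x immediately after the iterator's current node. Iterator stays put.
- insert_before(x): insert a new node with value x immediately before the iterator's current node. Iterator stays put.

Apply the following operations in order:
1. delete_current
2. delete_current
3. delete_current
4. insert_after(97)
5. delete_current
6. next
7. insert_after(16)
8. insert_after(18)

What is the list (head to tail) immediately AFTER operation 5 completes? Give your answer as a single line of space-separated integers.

Answer: 97 3 6

Derivation:
After 1 (delete_current): list=[5, 2, 9, 3, 6] cursor@5
After 2 (delete_current): list=[2, 9, 3, 6] cursor@2
After 3 (delete_current): list=[9, 3, 6] cursor@9
After 4 (insert_after(97)): list=[9, 97, 3, 6] cursor@9
After 5 (delete_current): list=[97, 3, 6] cursor@97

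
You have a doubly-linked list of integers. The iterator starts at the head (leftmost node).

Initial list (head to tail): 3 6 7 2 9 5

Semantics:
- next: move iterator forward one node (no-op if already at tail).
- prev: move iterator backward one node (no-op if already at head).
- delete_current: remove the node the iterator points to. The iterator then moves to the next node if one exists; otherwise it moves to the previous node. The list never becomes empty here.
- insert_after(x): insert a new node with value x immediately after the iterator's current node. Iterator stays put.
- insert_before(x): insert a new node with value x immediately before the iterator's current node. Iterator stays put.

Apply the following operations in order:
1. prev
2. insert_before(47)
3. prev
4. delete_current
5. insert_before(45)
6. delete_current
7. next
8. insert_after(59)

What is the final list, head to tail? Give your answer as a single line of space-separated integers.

After 1 (prev): list=[3, 6, 7, 2, 9, 5] cursor@3
After 2 (insert_before(47)): list=[47, 3, 6, 7, 2, 9, 5] cursor@3
After 3 (prev): list=[47, 3, 6, 7, 2, 9, 5] cursor@47
After 4 (delete_current): list=[3, 6, 7, 2, 9, 5] cursor@3
After 5 (insert_before(45)): list=[45, 3, 6, 7, 2, 9, 5] cursor@3
After 6 (delete_current): list=[45, 6, 7, 2, 9, 5] cursor@6
After 7 (next): list=[45, 6, 7, 2, 9, 5] cursor@7
After 8 (insert_after(59)): list=[45, 6, 7, 59, 2, 9, 5] cursor@7

Answer: 45 6 7 59 2 9 5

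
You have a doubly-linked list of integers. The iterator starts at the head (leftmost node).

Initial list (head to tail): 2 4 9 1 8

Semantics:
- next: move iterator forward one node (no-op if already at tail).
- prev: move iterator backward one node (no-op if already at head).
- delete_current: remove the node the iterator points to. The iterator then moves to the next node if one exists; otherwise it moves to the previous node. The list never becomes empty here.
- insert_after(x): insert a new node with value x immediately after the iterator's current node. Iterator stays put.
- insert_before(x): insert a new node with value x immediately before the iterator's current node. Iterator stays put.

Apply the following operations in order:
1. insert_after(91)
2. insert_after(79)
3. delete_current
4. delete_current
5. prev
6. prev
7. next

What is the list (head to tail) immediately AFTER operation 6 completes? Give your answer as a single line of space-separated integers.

Answer: 91 4 9 1 8

Derivation:
After 1 (insert_after(91)): list=[2, 91, 4, 9, 1, 8] cursor@2
After 2 (insert_after(79)): list=[2, 79, 91, 4, 9, 1, 8] cursor@2
After 3 (delete_current): list=[79, 91, 4, 9, 1, 8] cursor@79
After 4 (delete_current): list=[91, 4, 9, 1, 8] cursor@91
After 5 (prev): list=[91, 4, 9, 1, 8] cursor@91
After 6 (prev): list=[91, 4, 9, 1, 8] cursor@91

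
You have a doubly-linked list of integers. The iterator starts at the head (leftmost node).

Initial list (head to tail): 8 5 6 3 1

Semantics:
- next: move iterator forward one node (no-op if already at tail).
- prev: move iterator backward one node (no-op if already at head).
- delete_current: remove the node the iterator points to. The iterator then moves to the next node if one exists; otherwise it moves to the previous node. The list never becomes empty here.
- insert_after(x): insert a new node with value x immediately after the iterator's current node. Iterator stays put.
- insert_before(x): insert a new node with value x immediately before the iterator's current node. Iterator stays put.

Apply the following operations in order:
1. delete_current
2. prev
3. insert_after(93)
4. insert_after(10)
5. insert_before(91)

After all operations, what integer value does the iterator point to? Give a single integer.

Answer: 5

Derivation:
After 1 (delete_current): list=[5, 6, 3, 1] cursor@5
After 2 (prev): list=[5, 6, 3, 1] cursor@5
After 3 (insert_after(93)): list=[5, 93, 6, 3, 1] cursor@5
After 4 (insert_after(10)): list=[5, 10, 93, 6, 3, 1] cursor@5
After 5 (insert_before(91)): list=[91, 5, 10, 93, 6, 3, 1] cursor@5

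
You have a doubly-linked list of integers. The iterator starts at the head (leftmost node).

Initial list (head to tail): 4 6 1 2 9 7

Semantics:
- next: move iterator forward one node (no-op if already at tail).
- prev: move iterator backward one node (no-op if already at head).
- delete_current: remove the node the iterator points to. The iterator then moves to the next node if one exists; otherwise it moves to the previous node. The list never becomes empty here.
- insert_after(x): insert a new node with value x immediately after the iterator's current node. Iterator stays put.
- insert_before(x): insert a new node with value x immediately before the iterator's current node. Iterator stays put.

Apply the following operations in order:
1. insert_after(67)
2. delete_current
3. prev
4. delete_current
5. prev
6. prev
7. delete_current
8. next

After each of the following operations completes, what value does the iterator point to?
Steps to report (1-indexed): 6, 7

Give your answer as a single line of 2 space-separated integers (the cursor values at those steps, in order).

After 1 (insert_after(67)): list=[4, 67, 6, 1, 2, 9, 7] cursor@4
After 2 (delete_current): list=[67, 6, 1, 2, 9, 7] cursor@67
After 3 (prev): list=[67, 6, 1, 2, 9, 7] cursor@67
After 4 (delete_current): list=[6, 1, 2, 9, 7] cursor@6
After 5 (prev): list=[6, 1, 2, 9, 7] cursor@6
After 6 (prev): list=[6, 1, 2, 9, 7] cursor@6
After 7 (delete_current): list=[1, 2, 9, 7] cursor@1
After 8 (next): list=[1, 2, 9, 7] cursor@2

Answer: 6 1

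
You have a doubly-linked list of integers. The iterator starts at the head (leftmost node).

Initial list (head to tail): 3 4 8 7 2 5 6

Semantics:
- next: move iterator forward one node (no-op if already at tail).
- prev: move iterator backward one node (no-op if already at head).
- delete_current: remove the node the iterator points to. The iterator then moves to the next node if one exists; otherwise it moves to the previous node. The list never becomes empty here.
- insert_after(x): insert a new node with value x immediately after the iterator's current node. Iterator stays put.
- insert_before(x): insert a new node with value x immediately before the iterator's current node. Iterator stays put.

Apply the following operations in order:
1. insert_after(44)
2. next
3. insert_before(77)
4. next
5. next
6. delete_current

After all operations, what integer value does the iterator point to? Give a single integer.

After 1 (insert_after(44)): list=[3, 44, 4, 8, 7, 2, 5, 6] cursor@3
After 2 (next): list=[3, 44, 4, 8, 7, 2, 5, 6] cursor@44
After 3 (insert_before(77)): list=[3, 77, 44, 4, 8, 7, 2, 5, 6] cursor@44
After 4 (next): list=[3, 77, 44, 4, 8, 7, 2, 5, 6] cursor@4
After 5 (next): list=[3, 77, 44, 4, 8, 7, 2, 5, 6] cursor@8
After 6 (delete_current): list=[3, 77, 44, 4, 7, 2, 5, 6] cursor@7

Answer: 7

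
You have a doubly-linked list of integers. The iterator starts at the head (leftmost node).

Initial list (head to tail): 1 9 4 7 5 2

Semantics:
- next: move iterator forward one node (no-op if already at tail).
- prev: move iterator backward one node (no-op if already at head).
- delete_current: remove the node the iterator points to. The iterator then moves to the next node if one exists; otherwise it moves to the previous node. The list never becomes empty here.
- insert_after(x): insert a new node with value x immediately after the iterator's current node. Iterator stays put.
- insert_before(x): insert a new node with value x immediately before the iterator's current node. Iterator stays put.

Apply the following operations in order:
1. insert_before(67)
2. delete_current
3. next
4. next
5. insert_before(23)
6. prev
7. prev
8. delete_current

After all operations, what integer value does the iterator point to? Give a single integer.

After 1 (insert_before(67)): list=[67, 1, 9, 4, 7, 5, 2] cursor@1
After 2 (delete_current): list=[67, 9, 4, 7, 5, 2] cursor@9
After 3 (next): list=[67, 9, 4, 7, 5, 2] cursor@4
After 4 (next): list=[67, 9, 4, 7, 5, 2] cursor@7
After 5 (insert_before(23)): list=[67, 9, 4, 23, 7, 5, 2] cursor@7
After 6 (prev): list=[67, 9, 4, 23, 7, 5, 2] cursor@23
After 7 (prev): list=[67, 9, 4, 23, 7, 5, 2] cursor@4
After 8 (delete_current): list=[67, 9, 23, 7, 5, 2] cursor@23

Answer: 23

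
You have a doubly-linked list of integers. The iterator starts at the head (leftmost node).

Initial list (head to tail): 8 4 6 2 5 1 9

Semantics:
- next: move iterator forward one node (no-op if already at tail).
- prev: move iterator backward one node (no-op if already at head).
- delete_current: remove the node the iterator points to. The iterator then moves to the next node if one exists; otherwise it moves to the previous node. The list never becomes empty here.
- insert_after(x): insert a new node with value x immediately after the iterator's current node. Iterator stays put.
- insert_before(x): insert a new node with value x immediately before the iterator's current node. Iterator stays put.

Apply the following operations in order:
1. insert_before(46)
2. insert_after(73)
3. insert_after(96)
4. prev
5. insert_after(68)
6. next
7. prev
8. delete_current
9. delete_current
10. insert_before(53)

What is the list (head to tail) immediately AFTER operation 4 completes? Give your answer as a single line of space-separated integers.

After 1 (insert_before(46)): list=[46, 8, 4, 6, 2, 5, 1, 9] cursor@8
After 2 (insert_after(73)): list=[46, 8, 73, 4, 6, 2, 5, 1, 9] cursor@8
After 3 (insert_after(96)): list=[46, 8, 96, 73, 4, 6, 2, 5, 1, 9] cursor@8
After 4 (prev): list=[46, 8, 96, 73, 4, 6, 2, 5, 1, 9] cursor@46

Answer: 46 8 96 73 4 6 2 5 1 9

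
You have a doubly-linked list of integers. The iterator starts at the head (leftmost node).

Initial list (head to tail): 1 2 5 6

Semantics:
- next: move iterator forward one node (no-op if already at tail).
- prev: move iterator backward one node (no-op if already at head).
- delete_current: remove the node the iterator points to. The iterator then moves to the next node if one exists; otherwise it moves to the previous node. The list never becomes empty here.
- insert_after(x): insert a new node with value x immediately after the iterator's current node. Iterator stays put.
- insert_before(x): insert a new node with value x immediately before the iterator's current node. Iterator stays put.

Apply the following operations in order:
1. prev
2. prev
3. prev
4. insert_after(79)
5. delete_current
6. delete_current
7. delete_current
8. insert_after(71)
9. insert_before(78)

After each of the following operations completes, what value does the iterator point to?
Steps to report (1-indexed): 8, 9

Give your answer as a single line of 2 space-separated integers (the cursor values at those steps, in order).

After 1 (prev): list=[1, 2, 5, 6] cursor@1
After 2 (prev): list=[1, 2, 5, 6] cursor@1
After 3 (prev): list=[1, 2, 5, 6] cursor@1
After 4 (insert_after(79)): list=[1, 79, 2, 5, 6] cursor@1
After 5 (delete_current): list=[79, 2, 5, 6] cursor@79
After 6 (delete_current): list=[2, 5, 6] cursor@2
After 7 (delete_current): list=[5, 6] cursor@5
After 8 (insert_after(71)): list=[5, 71, 6] cursor@5
After 9 (insert_before(78)): list=[78, 5, 71, 6] cursor@5

Answer: 5 5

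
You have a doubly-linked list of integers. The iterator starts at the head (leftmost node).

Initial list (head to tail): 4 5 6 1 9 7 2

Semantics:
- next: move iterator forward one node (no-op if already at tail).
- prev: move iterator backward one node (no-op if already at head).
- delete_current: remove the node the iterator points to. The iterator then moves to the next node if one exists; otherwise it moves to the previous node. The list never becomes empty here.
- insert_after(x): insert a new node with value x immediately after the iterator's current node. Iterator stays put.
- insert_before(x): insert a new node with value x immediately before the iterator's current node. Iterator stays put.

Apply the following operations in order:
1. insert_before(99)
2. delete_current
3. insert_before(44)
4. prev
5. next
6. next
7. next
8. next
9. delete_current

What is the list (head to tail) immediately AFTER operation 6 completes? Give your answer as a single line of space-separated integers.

After 1 (insert_before(99)): list=[99, 4, 5, 6, 1, 9, 7, 2] cursor@4
After 2 (delete_current): list=[99, 5, 6, 1, 9, 7, 2] cursor@5
After 3 (insert_before(44)): list=[99, 44, 5, 6, 1, 9, 7, 2] cursor@5
After 4 (prev): list=[99, 44, 5, 6, 1, 9, 7, 2] cursor@44
After 5 (next): list=[99, 44, 5, 6, 1, 9, 7, 2] cursor@5
After 6 (next): list=[99, 44, 5, 6, 1, 9, 7, 2] cursor@6

Answer: 99 44 5 6 1 9 7 2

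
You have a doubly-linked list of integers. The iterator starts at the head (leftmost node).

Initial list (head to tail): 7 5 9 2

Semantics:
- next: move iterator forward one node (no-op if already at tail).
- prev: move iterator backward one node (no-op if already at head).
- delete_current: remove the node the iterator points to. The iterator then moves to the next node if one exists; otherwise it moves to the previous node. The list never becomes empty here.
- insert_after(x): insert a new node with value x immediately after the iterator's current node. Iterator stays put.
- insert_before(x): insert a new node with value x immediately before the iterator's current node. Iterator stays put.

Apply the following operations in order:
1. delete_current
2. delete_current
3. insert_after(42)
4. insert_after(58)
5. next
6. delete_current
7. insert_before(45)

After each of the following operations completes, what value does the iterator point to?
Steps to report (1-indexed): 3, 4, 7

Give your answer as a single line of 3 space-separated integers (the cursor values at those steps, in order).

Answer: 9 9 42

Derivation:
After 1 (delete_current): list=[5, 9, 2] cursor@5
After 2 (delete_current): list=[9, 2] cursor@9
After 3 (insert_after(42)): list=[9, 42, 2] cursor@9
After 4 (insert_after(58)): list=[9, 58, 42, 2] cursor@9
After 5 (next): list=[9, 58, 42, 2] cursor@58
After 6 (delete_current): list=[9, 42, 2] cursor@42
After 7 (insert_before(45)): list=[9, 45, 42, 2] cursor@42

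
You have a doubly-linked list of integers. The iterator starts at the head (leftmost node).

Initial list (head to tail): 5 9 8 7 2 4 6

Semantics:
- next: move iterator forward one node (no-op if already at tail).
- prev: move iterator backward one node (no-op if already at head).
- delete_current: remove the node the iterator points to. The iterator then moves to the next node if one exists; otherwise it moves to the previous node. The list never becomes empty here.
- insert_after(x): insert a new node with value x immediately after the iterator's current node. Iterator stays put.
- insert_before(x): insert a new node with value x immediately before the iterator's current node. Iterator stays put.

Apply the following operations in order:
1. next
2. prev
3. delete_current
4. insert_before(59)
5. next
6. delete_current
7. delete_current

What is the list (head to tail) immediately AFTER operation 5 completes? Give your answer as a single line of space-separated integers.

Answer: 59 9 8 7 2 4 6

Derivation:
After 1 (next): list=[5, 9, 8, 7, 2, 4, 6] cursor@9
After 2 (prev): list=[5, 9, 8, 7, 2, 4, 6] cursor@5
After 3 (delete_current): list=[9, 8, 7, 2, 4, 6] cursor@9
After 4 (insert_before(59)): list=[59, 9, 8, 7, 2, 4, 6] cursor@9
After 5 (next): list=[59, 9, 8, 7, 2, 4, 6] cursor@8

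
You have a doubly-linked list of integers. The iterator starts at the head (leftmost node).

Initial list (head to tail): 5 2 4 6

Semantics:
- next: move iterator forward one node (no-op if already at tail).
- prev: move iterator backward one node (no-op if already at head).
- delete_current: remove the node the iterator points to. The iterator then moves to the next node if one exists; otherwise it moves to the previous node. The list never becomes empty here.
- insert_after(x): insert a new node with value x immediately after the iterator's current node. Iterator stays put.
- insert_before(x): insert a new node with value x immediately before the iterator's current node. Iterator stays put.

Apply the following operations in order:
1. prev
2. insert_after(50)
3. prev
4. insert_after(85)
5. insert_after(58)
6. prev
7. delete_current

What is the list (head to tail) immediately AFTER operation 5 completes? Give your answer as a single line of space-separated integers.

After 1 (prev): list=[5, 2, 4, 6] cursor@5
After 2 (insert_after(50)): list=[5, 50, 2, 4, 6] cursor@5
After 3 (prev): list=[5, 50, 2, 4, 6] cursor@5
After 4 (insert_after(85)): list=[5, 85, 50, 2, 4, 6] cursor@5
After 5 (insert_after(58)): list=[5, 58, 85, 50, 2, 4, 6] cursor@5

Answer: 5 58 85 50 2 4 6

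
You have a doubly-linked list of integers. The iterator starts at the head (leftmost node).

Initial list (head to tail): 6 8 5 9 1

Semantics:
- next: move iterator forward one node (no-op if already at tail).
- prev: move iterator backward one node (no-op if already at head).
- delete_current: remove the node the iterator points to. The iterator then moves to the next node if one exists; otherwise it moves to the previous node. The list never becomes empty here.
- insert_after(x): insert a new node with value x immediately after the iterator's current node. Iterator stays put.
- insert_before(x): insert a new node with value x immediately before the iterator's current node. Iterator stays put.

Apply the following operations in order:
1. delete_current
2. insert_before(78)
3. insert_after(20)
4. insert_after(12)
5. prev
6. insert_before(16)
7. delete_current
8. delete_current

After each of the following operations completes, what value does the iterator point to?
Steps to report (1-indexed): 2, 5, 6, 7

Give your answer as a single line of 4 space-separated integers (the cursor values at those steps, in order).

Answer: 8 78 78 8

Derivation:
After 1 (delete_current): list=[8, 5, 9, 1] cursor@8
After 2 (insert_before(78)): list=[78, 8, 5, 9, 1] cursor@8
After 3 (insert_after(20)): list=[78, 8, 20, 5, 9, 1] cursor@8
After 4 (insert_after(12)): list=[78, 8, 12, 20, 5, 9, 1] cursor@8
After 5 (prev): list=[78, 8, 12, 20, 5, 9, 1] cursor@78
After 6 (insert_before(16)): list=[16, 78, 8, 12, 20, 5, 9, 1] cursor@78
After 7 (delete_current): list=[16, 8, 12, 20, 5, 9, 1] cursor@8
After 8 (delete_current): list=[16, 12, 20, 5, 9, 1] cursor@12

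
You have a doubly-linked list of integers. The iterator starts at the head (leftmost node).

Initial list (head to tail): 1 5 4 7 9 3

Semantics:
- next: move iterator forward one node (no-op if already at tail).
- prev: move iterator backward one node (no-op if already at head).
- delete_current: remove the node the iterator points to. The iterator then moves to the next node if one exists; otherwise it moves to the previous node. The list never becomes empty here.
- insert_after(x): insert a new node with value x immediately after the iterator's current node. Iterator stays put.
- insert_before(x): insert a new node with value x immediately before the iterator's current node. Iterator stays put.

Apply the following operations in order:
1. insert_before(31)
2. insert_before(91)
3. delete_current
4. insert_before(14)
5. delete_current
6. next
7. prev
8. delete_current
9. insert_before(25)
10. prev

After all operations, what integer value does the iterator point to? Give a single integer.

Answer: 25

Derivation:
After 1 (insert_before(31)): list=[31, 1, 5, 4, 7, 9, 3] cursor@1
After 2 (insert_before(91)): list=[31, 91, 1, 5, 4, 7, 9, 3] cursor@1
After 3 (delete_current): list=[31, 91, 5, 4, 7, 9, 3] cursor@5
After 4 (insert_before(14)): list=[31, 91, 14, 5, 4, 7, 9, 3] cursor@5
After 5 (delete_current): list=[31, 91, 14, 4, 7, 9, 3] cursor@4
After 6 (next): list=[31, 91, 14, 4, 7, 9, 3] cursor@7
After 7 (prev): list=[31, 91, 14, 4, 7, 9, 3] cursor@4
After 8 (delete_current): list=[31, 91, 14, 7, 9, 3] cursor@7
After 9 (insert_before(25)): list=[31, 91, 14, 25, 7, 9, 3] cursor@7
After 10 (prev): list=[31, 91, 14, 25, 7, 9, 3] cursor@25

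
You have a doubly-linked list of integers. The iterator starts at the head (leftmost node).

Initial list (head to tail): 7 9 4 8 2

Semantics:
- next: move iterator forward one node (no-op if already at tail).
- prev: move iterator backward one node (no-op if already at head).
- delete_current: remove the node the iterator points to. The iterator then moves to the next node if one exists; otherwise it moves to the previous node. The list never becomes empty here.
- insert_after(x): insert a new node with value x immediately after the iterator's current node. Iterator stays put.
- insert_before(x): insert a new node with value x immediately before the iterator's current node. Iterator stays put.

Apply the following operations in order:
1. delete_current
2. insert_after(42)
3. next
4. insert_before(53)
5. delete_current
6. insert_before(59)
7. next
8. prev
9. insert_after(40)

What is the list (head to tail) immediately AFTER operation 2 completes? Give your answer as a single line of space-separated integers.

Answer: 9 42 4 8 2

Derivation:
After 1 (delete_current): list=[9, 4, 8, 2] cursor@9
After 2 (insert_after(42)): list=[9, 42, 4, 8, 2] cursor@9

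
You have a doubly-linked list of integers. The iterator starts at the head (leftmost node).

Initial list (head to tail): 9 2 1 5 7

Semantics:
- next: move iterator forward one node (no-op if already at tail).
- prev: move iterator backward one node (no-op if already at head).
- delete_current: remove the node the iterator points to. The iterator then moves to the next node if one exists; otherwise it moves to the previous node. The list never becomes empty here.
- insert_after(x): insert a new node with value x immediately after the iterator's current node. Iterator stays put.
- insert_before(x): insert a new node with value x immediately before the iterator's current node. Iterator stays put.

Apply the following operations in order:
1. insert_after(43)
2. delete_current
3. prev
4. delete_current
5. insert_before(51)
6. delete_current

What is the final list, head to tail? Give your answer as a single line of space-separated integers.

Answer: 51 1 5 7

Derivation:
After 1 (insert_after(43)): list=[9, 43, 2, 1, 5, 7] cursor@9
After 2 (delete_current): list=[43, 2, 1, 5, 7] cursor@43
After 3 (prev): list=[43, 2, 1, 5, 7] cursor@43
After 4 (delete_current): list=[2, 1, 5, 7] cursor@2
After 5 (insert_before(51)): list=[51, 2, 1, 5, 7] cursor@2
After 6 (delete_current): list=[51, 1, 5, 7] cursor@1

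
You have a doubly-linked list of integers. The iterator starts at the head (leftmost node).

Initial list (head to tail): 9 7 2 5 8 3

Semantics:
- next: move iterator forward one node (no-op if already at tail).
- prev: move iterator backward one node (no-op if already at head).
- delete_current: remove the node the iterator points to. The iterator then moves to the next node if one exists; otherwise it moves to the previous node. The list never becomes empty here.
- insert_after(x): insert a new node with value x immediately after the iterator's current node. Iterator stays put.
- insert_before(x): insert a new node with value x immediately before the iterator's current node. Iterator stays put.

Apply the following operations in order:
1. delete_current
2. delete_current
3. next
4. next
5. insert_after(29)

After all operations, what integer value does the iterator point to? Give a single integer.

After 1 (delete_current): list=[7, 2, 5, 8, 3] cursor@7
After 2 (delete_current): list=[2, 5, 8, 3] cursor@2
After 3 (next): list=[2, 5, 8, 3] cursor@5
After 4 (next): list=[2, 5, 8, 3] cursor@8
After 5 (insert_after(29)): list=[2, 5, 8, 29, 3] cursor@8

Answer: 8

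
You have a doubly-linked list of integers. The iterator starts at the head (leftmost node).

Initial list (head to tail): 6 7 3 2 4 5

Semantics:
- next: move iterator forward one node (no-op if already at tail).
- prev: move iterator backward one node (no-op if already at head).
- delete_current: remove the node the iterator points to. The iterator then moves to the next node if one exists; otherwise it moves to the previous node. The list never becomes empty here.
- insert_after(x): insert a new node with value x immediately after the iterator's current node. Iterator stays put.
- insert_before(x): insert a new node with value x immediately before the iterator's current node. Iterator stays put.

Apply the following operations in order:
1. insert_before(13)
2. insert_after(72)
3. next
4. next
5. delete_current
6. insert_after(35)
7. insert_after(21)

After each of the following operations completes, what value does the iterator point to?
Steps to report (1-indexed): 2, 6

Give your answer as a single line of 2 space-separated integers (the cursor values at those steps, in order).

Answer: 6 3

Derivation:
After 1 (insert_before(13)): list=[13, 6, 7, 3, 2, 4, 5] cursor@6
After 2 (insert_after(72)): list=[13, 6, 72, 7, 3, 2, 4, 5] cursor@6
After 3 (next): list=[13, 6, 72, 7, 3, 2, 4, 5] cursor@72
After 4 (next): list=[13, 6, 72, 7, 3, 2, 4, 5] cursor@7
After 5 (delete_current): list=[13, 6, 72, 3, 2, 4, 5] cursor@3
After 6 (insert_after(35)): list=[13, 6, 72, 3, 35, 2, 4, 5] cursor@3
After 7 (insert_after(21)): list=[13, 6, 72, 3, 21, 35, 2, 4, 5] cursor@3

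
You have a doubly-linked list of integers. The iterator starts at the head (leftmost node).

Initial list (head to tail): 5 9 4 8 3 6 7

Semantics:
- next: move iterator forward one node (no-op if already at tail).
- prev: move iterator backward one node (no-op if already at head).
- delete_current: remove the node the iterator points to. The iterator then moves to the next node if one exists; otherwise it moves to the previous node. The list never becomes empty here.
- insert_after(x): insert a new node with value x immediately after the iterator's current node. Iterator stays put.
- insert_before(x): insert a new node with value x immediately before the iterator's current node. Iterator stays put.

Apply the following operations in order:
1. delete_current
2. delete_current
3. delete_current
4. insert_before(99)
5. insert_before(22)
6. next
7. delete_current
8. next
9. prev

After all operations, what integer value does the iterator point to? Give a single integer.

After 1 (delete_current): list=[9, 4, 8, 3, 6, 7] cursor@9
After 2 (delete_current): list=[4, 8, 3, 6, 7] cursor@4
After 3 (delete_current): list=[8, 3, 6, 7] cursor@8
After 4 (insert_before(99)): list=[99, 8, 3, 6, 7] cursor@8
After 5 (insert_before(22)): list=[99, 22, 8, 3, 6, 7] cursor@8
After 6 (next): list=[99, 22, 8, 3, 6, 7] cursor@3
After 7 (delete_current): list=[99, 22, 8, 6, 7] cursor@6
After 8 (next): list=[99, 22, 8, 6, 7] cursor@7
After 9 (prev): list=[99, 22, 8, 6, 7] cursor@6

Answer: 6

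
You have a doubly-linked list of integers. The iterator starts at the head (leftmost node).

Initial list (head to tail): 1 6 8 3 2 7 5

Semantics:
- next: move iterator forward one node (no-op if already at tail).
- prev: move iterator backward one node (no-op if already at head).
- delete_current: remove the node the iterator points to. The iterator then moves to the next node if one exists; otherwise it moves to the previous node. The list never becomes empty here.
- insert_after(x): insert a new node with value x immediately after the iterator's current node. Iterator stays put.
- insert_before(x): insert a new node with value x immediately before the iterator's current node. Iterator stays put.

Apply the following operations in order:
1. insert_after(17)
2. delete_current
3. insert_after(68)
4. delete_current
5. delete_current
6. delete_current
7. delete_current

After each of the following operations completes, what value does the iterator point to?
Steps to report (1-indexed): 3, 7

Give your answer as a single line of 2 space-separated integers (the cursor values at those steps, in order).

After 1 (insert_after(17)): list=[1, 17, 6, 8, 3, 2, 7, 5] cursor@1
After 2 (delete_current): list=[17, 6, 8, 3, 2, 7, 5] cursor@17
After 3 (insert_after(68)): list=[17, 68, 6, 8, 3, 2, 7, 5] cursor@17
After 4 (delete_current): list=[68, 6, 8, 3, 2, 7, 5] cursor@68
After 5 (delete_current): list=[6, 8, 3, 2, 7, 5] cursor@6
After 6 (delete_current): list=[8, 3, 2, 7, 5] cursor@8
After 7 (delete_current): list=[3, 2, 7, 5] cursor@3

Answer: 17 3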